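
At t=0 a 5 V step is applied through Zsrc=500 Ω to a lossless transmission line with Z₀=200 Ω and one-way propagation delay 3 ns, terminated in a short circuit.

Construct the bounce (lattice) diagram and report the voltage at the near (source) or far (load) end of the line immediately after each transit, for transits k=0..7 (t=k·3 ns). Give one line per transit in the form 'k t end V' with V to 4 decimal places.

0 0 source 1.4286
1 3 load 0.0000
2 6 source -0.6122
3 9 load 0.0000
4 12 source 0.2624
5 15 load 0.0000
6 18 source -0.1125
7 21 load 0.0000

Γ_L=-1.000000, Γ_S=0.428571; launch V₁=5·200/700=1.428571
k=0 src: V=1.4286
k=1 load: inc=1.428571, refl=1.428571·-1.000000=-1.4286; V=0.000000+1.428571+-1.428571=0.0000
k=2 src: inc=-1.428571, refl=-1.428571·0.428571=-0.6122; V=1.428571+-1.428571+-0.612245=-0.6122
k=3 load: inc=-0.612245, refl=-0.612245·-1.000000=0.6122; V=0.000000+-0.612245+0.612245=0.0000
k=4 src: inc=0.612245, refl=0.612245·0.428571=0.2624; V=-0.612245+0.612245+0.262391=0.2624
k=5 load: inc=0.262391, refl=0.262391·-1.000000=-0.2624; V=0.000000+0.262391+-0.262391=0.0000
k=6 src: inc=-0.262391, refl=-0.262391·0.428571=-0.1125; V=0.262391+-0.262391+-0.112453=-0.1125
k=7 load: inc=-0.112453, refl=-0.112453·-1.000000=0.1125; V=0.000000+-0.112453+0.112453=0.0000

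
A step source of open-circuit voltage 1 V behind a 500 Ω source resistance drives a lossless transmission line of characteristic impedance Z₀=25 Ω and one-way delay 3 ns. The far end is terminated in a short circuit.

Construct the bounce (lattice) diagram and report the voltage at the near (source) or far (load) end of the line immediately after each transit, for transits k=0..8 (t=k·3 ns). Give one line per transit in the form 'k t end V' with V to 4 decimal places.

Γ_L=-1.000000, Γ_S=0.904762; launch V₁=1·25/525=0.047619
k=0 src: V=0.0476
k=1 load: inc=0.047619, refl=0.047619·-1.000000=-0.0476; V=0.000000+0.047619+-0.047619=0.0000
k=2 src: inc=-0.047619, refl=-0.047619·0.904762=-0.0431; V=0.047619+-0.047619+-0.043084=-0.0431
k=3 load: inc=-0.043084, refl=-0.043084·-1.000000=0.0431; V=0.000000+-0.043084+0.043084=0.0000
k=4 src: inc=0.043084, refl=0.043084·0.904762=0.0390; V=-0.043084+0.043084+0.038981=0.0390
k=5 load: inc=0.038981, refl=0.038981·-1.000000=-0.0390; V=0.000000+0.038981+-0.038981=0.0000
k=6 src: inc=-0.038981, refl=-0.038981·0.904762=-0.0353; V=0.038981+-0.038981+-0.035268=-0.0353
k=7 load: inc=-0.035268, refl=-0.035268·-1.000000=0.0353; V=0.000000+-0.035268+0.035268=0.0000
k=8 src: inc=0.035268, refl=0.035268·0.904762=0.0319; V=-0.035268+0.035268+0.031909=0.0319

0 0 source 0.0476
1 3 load 0.0000
2 6 source -0.0431
3 9 load 0.0000
4 12 source 0.0390
5 15 load 0.0000
6 18 source -0.0353
7 21 load 0.0000
8 24 source 0.0319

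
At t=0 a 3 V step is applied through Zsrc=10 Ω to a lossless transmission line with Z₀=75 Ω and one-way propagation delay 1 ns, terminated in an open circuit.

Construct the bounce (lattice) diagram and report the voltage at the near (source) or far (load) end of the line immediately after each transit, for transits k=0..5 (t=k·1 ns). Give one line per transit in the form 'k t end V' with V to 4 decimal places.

Γ_L=1.000000, Γ_S=-0.764706; launch V₁=3·75/85=2.647059
k=0 src: V=2.6471
k=1 load: inc=2.647059, refl=2.647059·1.000000=2.6471; V=0.000000+2.647059+2.647059=5.2941
k=2 src: inc=2.647059, refl=2.647059·-0.764706=-2.0242; V=2.647059+2.647059+-2.024221=3.2699
k=3 load: inc=-2.024221, refl=-2.024221·1.000000=-2.0242; V=5.294118+-2.024221+-2.024221=1.2457
k=4 src: inc=-2.024221, refl=-2.024221·-0.764706=1.5479; V=3.269896+-2.024221+1.547934=2.7936
k=5 load: inc=1.547934, refl=1.547934·1.000000=1.5479; V=1.245675+1.547934+1.547934=4.3415

0 0 source 2.6471
1 1 load 5.2941
2 2 source 3.2699
3 3 load 1.2457
4 4 source 2.7936
5 5 load 4.3415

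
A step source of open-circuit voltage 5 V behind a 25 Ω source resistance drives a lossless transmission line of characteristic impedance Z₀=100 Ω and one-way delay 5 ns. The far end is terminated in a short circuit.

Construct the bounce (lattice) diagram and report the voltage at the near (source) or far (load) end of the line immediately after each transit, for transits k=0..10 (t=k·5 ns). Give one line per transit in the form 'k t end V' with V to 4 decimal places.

Γ_L=-1.000000, Γ_S=-0.600000; launch V₁=5·100/125=4.000000
k=0 src: V=4.0000
k=1 load: inc=4.000000, refl=4.000000·-1.000000=-4.0000; V=0.000000+4.000000+-4.000000=0.0000
k=2 src: inc=-4.000000, refl=-4.000000·-0.600000=2.4000; V=4.000000+-4.000000+2.400000=2.4000
k=3 load: inc=2.400000, refl=2.400000·-1.000000=-2.4000; V=0.000000+2.400000+-2.400000=0.0000
k=4 src: inc=-2.400000, refl=-2.400000·-0.600000=1.4400; V=2.400000+-2.400000+1.440000=1.4400
k=5 load: inc=1.440000, refl=1.440000·-1.000000=-1.4400; V=0.000000+1.440000+-1.440000=0.0000
k=6 src: inc=-1.440000, refl=-1.440000·-0.600000=0.8640; V=1.440000+-1.440000+0.864000=0.8640
k=7 load: inc=0.864000, refl=0.864000·-1.000000=-0.8640; V=0.000000+0.864000+-0.864000=0.0000
k=8 src: inc=-0.864000, refl=-0.864000·-0.600000=0.5184; V=0.864000+-0.864000+0.518400=0.5184
k=9 load: inc=0.518400, refl=0.518400·-1.000000=-0.5184; V=0.000000+0.518400+-0.518400=0.0000
k=10 src: inc=-0.518400, refl=-0.518400·-0.600000=0.3110; V=0.518400+-0.518400+0.311040=0.3110

0 0 source 4.0000
1 5 load 0.0000
2 10 source 2.4000
3 15 load 0.0000
4 20 source 1.4400
5 25 load 0.0000
6 30 source 0.8640
7 35 load 0.0000
8 40 source 0.5184
9 45 load 0.0000
10 50 source 0.3110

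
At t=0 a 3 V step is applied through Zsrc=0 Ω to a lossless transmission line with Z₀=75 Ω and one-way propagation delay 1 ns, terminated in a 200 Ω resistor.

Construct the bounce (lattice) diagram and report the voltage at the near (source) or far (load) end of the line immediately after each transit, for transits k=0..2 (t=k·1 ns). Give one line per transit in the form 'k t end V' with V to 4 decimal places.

Γ_L=0.454545, Γ_S=-1.000000; launch V₁=3·75/75=3.000000
k=0 src: V=3.0000
k=1 load: inc=3.000000, refl=3.000000·0.454545=1.3636; V=0.000000+3.000000+1.363636=4.3636
k=2 src: inc=1.363636, refl=1.363636·-1.000000=-1.3636; V=3.000000+1.363636+-1.363636=3.0000

0 0 source 3.0000
1 1 load 4.3636
2 2 source 3.0000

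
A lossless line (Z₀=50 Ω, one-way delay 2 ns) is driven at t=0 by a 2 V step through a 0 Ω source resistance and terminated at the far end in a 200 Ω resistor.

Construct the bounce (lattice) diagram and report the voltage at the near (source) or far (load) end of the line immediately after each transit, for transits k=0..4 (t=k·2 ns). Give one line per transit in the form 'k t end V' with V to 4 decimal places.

Γ_L=0.600000, Γ_S=-1.000000; launch V₁=2·50/50=2.000000
k=0 src: V=2.0000
k=1 load: inc=2.000000, refl=2.000000·0.600000=1.2000; V=0.000000+2.000000+1.200000=3.2000
k=2 src: inc=1.200000, refl=1.200000·-1.000000=-1.2000; V=2.000000+1.200000+-1.200000=2.0000
k=3 load: inc=-1.200000, refl=-1.200000·0.600000=-0.7200; V=3.200000+-1.200000+-0.720000=1.2800
k=4 src: inc=-0.720000, refl=-0.720000·-1.000000=0.7200; V=2.000000+-0.720000+0.720000=2.0000

0 0 source 2.0000
1 2 load 3.2000
2 4 source 2.0000
3 6 load 1.2800
4 8 source 2.0000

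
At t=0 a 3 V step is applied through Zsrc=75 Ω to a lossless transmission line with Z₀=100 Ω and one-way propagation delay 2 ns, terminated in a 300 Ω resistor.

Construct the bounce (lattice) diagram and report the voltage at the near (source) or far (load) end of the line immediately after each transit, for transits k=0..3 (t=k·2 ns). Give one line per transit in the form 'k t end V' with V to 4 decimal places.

Γ_L=0.500000, Γ_S=-0.142857; launch V₁=3·100/175=1.714286
k=0 src: V=1.7143
k=1 load: inc=1.714286, refl=1.714286·0.500000=0.8571; V=0.000000+1.714286+0.857143=2.5714
k=2 src: inc=0.857143, refl=0.857143·-0.142857=-0.1224; V=1.714286+0.857143+-0.122449=2.4490
k=3 load: inc=-0.122449, refl=-0.122449·0.500000=-0.0612; V=2.571429+-0.122449+-0.061224=2.3878

0 0 source 1.7143
1 2 load 2.5714
2 4 source 2.4490
3 6 load 2.3878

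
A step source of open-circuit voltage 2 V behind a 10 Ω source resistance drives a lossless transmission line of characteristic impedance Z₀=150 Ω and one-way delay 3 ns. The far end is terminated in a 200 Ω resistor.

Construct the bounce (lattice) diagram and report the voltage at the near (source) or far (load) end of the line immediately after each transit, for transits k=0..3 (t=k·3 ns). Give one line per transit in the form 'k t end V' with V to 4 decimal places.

0 0 source 1.8750
1 3 load 2.1429
2 6 source 1.9085
3 9 load 1.8750

Γ_L=0.142857, Γ_S=-0.875000; launch V₁=2·150/160=1.875000
k=0 src: V=1.8750
k=1 load: inc=1.875000, refl=1.875000·0.142857=0.2679; V=0.000000+1.875000+0.267857=2.1429
k=2 src: inc=0.267857, refl=0.267857·-0.875000=-0.2344; V=1.875000+0.267857+-0.234375=1.9085
k=3 load: inc=-0.234375, refl=-0.234375·0.142857=-0.0335; V=2.142857+-0.234375+-0.033482=1.8750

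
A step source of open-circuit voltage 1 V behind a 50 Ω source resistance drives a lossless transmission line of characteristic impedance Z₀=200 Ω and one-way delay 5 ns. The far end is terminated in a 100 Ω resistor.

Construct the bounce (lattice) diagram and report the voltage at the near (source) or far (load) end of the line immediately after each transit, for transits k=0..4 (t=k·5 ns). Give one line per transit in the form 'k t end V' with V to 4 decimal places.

Γ_L=-0.333333, Γ_S=-0.600000; launch V₁=1·200/250=0.800000
k=0 src: V=0.8000
k=1 load: inc=0.800000, refl=0.800000·-0.333333=-0.2667; V=0.000000+0.800000+-0.266667=0.5333
k=2 src: inc=-0.266667, refl=-0.266667·-0.600000=0.1600; V=0.800000+-0.266667+0.160000=0.6933
k=3 load: inc=0.160000, refl=0.160000·-0.333333=-0.0533; V=0.533333+0.160000+-0.053333=0.6400
k=4 src: inc=-0.053333, refl=-0.053333·-0.600000=0.0320; V=0.693333+-0.053333+0.032000=0.6720

0 0 source 0.8000
1 5 load 0.5333
2 10 source 0.6933
3 15 load 0.6400
4 20 source 0.6720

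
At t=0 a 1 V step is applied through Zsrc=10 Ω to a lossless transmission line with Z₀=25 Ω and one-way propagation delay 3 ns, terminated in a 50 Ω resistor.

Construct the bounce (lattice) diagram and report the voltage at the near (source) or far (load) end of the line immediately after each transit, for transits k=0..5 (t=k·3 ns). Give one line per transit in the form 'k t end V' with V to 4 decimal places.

0 0 source 0.7143
1 3 load 0.9524
2 6 source 0.8503
3 9 load 0.8163
4 12 source 0.8309
5 15 load 0.8358

Γ_L=0.333333, Γ_S=-0.428571; launch V₁=1·25/35=0.714286
k=0 src: V=0.7143
k=1 load: inc=0.714286, refl=0.714286·0.333333=0.2381; V=0.000000+0.714286+0.238095=0.9524
k=2 src: inc=0.238095, refl=0.238095·-0.428571=-0.1020; V=0.714286+0.238095+-0.102041=0.8503
k=3 load: inc=-0.102041, refl=-0.102041·0.333333=-0.0340; V=0.952381+-0.102041+-0.034014=0.8163
k=4 src: inc=-0.034014, refl=-0.034014·-0.428571=0.0146; V=0.850340+-0.034014+0.014577=0.8309
k=5 load: inc=0.014577, refl=0.014577·0.333333=0.0049; V=0.816327+0.014577+0.004859=0.8358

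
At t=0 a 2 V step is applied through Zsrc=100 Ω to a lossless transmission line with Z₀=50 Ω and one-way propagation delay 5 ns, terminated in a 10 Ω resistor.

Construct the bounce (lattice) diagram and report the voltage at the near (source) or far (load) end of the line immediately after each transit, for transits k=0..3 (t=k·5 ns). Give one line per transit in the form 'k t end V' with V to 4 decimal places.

0 0 source 0.6667
1 5 load 0.2222
2 10 source 0.0741
3 15 load 0.1728

Γ_L=-0.666667, Γ_S=0.333333; launch V₁=2·50/150=0.666667
k=0 src: V=0.6667
k=1 load: inc=0.666667, refl=0.666667·-0.666667=-0.4444; V=0.000000+0.666667+-0.444444=0.2222
k=2 src: inc=-0.444444, refl=-0.444444·0.333333=-0.1481; V=0.666667+-0.444444+-0.148148=0.0741
k=3 load: inc=-0.148148, refl=-0.148148·-0.666667=0.0988; V=0.222222+-0.148148+0.098765=0.1728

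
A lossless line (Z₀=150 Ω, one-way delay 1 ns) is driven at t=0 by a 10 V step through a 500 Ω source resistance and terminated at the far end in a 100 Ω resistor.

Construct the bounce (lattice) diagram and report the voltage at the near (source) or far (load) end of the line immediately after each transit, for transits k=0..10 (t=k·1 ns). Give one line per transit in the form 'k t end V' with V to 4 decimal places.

0 0 source 2.3077
1 1 load 1.8462
2 2 source 1.5976
3 3 load 1.6473
4 4 source 1.6741
5 5 load 1.6687
6 6 source 1.6659
7 7 load 1.6664
8 8 source 1.6668
9 9 load 1.6667
10 10 source 1.6667

Γ_L=-0.200000, Γ_S=0.538462; launch V₁=10·150/650=2.307692
k=0 src: V=2.3077
k=1 load: inc=2.307692, refl=2.307692·-0.200000=-0.4615; V=0.000000+2.307692+-0.461538=1.8462
k=2 src: inc=-0.461538, refl=-0.461538·0.538462=-0.2485; V=2.307692+-0.461538+-0.248521=1.5976
k=3 load: inc=-0.248521, refl=-0.248521·-0.200000=0.0497; V=1.846154+-0.248521+0.049704=1.6473
k=4 src: inc=0.049704, refl=0.049704·0.538462=0.0268; V=1.597633+0.049704+0.026764=1.6741
k=5 load: inc=0.026764, refl=0.026764·-0.200000=-0.0054; V=1.647337+0.026764+-0.005353=1.6687
k=6 src: inc=-0.005353, refl=-0.005353·0.538462=-0.0029; V=1.674101+-0.005353+-0.002882=1.6659
k=7 load: inc=-0.002882, refl=-0.002882·-0.200000=0.0006; V=1.668748+-0.002882+0.000576=1.6664
k=8 src: inc=0.000576, refl=0.000576·0.538462=0.0003; V=1.665866+0.000576+0.000310=1.6668
k=9 load: inc=0.000310, refl=0.000310·-0.200000=-0.0001; V=1.666442+0.000310+-0.000062=1.6667
k=10 src: inc=-0.000062, refl=-0.000062·0.538462=-0.0000; V=1.666753+-0.000062+-0.000033=1.6667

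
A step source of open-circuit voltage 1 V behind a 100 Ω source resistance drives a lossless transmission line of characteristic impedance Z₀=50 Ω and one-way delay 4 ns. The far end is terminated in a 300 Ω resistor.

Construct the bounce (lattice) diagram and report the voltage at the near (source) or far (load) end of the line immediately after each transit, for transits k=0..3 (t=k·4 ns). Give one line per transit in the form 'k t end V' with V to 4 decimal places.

Γ_L=0.714286, Γ_S=0.333333; launch V₁=1·50/150=0.333333
k=0 src: V=0.3333
k=1 load: inc=0.333333, refl=0.333333·0.714286=0.2381; V=0.000000+0.333333+0.238095=0.5714
k=2 src: inc=0.238095, refl=0.238095·0.333333=0.0794; V=0.333333+0.238095+0.079365=0.6508
k=3 load: inc=0.079365, refl=0.079365·0.714286=0.0567; V=0.571429+0.079365+0.056689=0.7075

0 0 source 0.3333
1 4 load 0.5714
2 8 source 0.6508
3 12 load 0.7075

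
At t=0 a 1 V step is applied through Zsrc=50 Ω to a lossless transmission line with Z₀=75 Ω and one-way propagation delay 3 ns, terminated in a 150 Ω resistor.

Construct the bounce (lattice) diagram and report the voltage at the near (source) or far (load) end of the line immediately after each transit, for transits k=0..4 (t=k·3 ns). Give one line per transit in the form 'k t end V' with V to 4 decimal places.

0 0 source 0.6000
1 3 load 0.8000
2 6 source 0.7600
3 9 load 0.7467
4 12 source 0.7493

Γ_L=0.333333, Γ_S=-0.200000; launch V₁=1·75/125=0.600000
k=0 src: V=0.6000
k=1 load: inc=0.600000, refl=0.600000·0.333333=0.2000; V=0.000000+0.600000+0.200000=0.8000
k=2 src: inc=0.200000, refl=0.200000·-0.200000=-0.0400; V=0.600000+0.200000+-0.040000=0.7600
k=3 load: inc=-0.040000, refl=-0.040000·0.333333=-0.0133; V=0.800000+-0.040000+-0.013333=0.7467
k=4 src: inc=-0.013333, refl=-0.013333·-0.200000=0.0027; V=0.760000+-0.013333+0.002667=0.7493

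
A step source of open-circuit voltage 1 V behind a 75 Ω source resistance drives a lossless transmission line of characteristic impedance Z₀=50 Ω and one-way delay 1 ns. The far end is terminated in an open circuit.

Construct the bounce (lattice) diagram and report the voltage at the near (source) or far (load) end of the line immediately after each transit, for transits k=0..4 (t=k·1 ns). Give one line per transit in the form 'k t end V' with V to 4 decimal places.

Γ_L=1.000000, Γ_S=0.200000; launch V₁=1·50/125=0.400000
k=0 src: V=0.4000
k=1 load: inc=0.400000, refl=0.400000·1.000000=0.4000; V=0.000000+0.400000+0.400000=0.8000
k=2 src: inc=0.400000, refl=0.400000·0.200000=0.0800; V=0.400000+0.400000+0.080000=0.8800
k=3 load: inc=0.080000, refl=0.080000·1.000000=0.0800; V=0.800000+0.080000+0.080000=0.9600
k=4 src: inc=0.080000, refl=0.080000·0.200000=0.0160; V=0.880000+0.080000+0.016000=0.9760

0 0 source 0.4000
1 1 load 0.8000
2 2 source 0.8800
3 3 load 0.9600
4 4 source 0.9760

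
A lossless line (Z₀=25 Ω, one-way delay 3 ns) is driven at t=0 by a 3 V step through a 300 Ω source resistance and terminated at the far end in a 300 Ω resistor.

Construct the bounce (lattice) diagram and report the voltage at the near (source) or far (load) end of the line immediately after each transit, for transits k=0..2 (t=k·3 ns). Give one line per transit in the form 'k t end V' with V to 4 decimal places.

0 0 source 0.2308
1 3 load 0.4260
2 6 source 0.5913

Γ_L=0.846154, Γ_S=0.846154; launch V₁=3·25/325=0.230769
k=0 src: V=0.2308
k=1 load: inc=0.230769, refl=0.230769·0.846154=0.1953; V=0.000000+0.230769+0.195266=0.4260
k=2 src: inc=0.195266, refl=0.195266·0.846154=0.1652; V=0.230769+0.195266+0.165225=0.5913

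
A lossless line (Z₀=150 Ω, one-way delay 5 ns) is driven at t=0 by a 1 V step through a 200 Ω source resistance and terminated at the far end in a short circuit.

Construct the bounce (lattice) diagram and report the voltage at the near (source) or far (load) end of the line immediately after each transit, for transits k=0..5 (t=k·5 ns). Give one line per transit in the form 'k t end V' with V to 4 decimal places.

Γ_L=-1.000000, Γ_S=0.142857; launch V₁=1·150/350=0.428571
k=0 src: V=0.4286
k=1 load: inc=0.428571, refl=0.428571·-1.000000=-0.4286; V=0.000000+0.428571+-0.428571=0.0000
k=2 src: inc=-0.428571, refl=-0.428571·0.142857=-0.0612; V=0.428571+-0.428571+-0.061224=-0.0612
k=3 load: inc=-0.061224, refl=-0.061224·-1.000000=0.0612; V=0.000000+-0.061224+0.061224=0.0000
k=4 src: inc=0.061224, refl=0.061224·0.142857=0.0087; V=-0.061224+0.061224+0.008746=0.0087
k=5 load: inc=0.008746, refl=0.008746·-1.000000=-0.0087; V=0.000000+0.008746+-0.008746=0.0000

0 0 source 0.4286
1 5 load 0.0000
2 10 source -0.0612
3 15 load 0.0000
4 20 source 0.0087
5 25 load 0.0000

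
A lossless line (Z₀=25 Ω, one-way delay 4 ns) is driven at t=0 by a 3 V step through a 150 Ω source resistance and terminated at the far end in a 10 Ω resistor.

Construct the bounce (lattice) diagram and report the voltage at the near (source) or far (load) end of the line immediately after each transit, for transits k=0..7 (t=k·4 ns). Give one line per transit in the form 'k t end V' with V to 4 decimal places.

0 0 source 0.4286
1 4 load 0.2449
2 8 source 0.1137
3 12 load 0.1699
4 16 source 0.2101
5 20 load 0.1929
6 24 source 0.1806
7 28 load 0.1859

Γ_L=-0.428571, Γ_S=0.714286; launch V₁=3·25/175=0.428571
k=0 src: V=0.4286
k=1 load: inc=0.428571, refl=0.428571·-0.428571=-0.1837; V=0.000000+0.428571+-0.183673=0.2449
k=2 src: inc=-0.183673, refl=-0.183673·0.714286=-0.1312; V=0.428571+-0.183673+-0.131195=0.1137
k=3 load: inc=-0.131195, refl=-0.131195·-0.428571=0.0562; V=0.244898+-0.131195+0.056227=0.1699
k=4 src: inc=0.056227, refl=0.056227·0.714286=0.0402; V=0.113703+0.056227+0.040162=0.2101
k=5 load: inc=0.040162, refl=0.040162·-0.428571=-0.0172; V=0.169929+0.040162+-0.017212=0.1929
k=6 src: inc=-0.017212, refl=-0.017212·0.714286=-0.0123; V=0.210091+-0.017212+-0.012294=0.1806
k=7 load: inc=-0.012294, refl=-0.012294·-0.428571=0.0053; V=0.192879+-0.012294+0.005269=0.1859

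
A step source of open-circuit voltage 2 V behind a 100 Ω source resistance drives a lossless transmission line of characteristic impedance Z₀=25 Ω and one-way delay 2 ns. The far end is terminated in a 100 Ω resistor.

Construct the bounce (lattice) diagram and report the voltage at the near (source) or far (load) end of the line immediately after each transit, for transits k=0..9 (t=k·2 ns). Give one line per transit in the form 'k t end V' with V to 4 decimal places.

Γ_L=0.600000, Γ_S=0.600000; launch V₁=2·25/125=0.400000
k=0 src: V=0.4000
k=1 load: inc=0.400000, refl=0.400000·0.600000=0.2400; V=0.000000+0.400000+0.240000=0.6400
k=2 src: inc=0.240000, refl=0.240000·0.600000=0.1440; V=0.400000+0.240000+0.144000=0.7840
k=3 load: inc=0.144000, refl=0.144000·0.600000=0.0864; V=0.640000+0.144000+0.086400=0.8704
k=4 src: inc=0.086400, refl=0.086400·0.600000=0.0518; V=0.784000+0.086400+0.051840=0.9222
k=5 load: inc=0.051840, refl=0.051840·0.600000=0.0311; V=0.870400+0.051840+0.031104=0.9533
k=6 src: inc=0.031104, refl=0.031104·0.600000=0.0187; V=0.922240+0.031104+0.018662=0.9720
k=7 load: inc=0.018662, refl=0.018662·0.600000=0.0112; V=0.953344+0.018662+0.011197=0.9832
k=8 src: inc=0.011197, refl=0.011197·0.600000=0.0067; V=0.972006+0.011197+0.006718=0.9899
k=9 load: inc=0.006718, refl=0.006718·0.600000=0.0040; V=0.983204+0.006718+0.004031=0.9940

0 0 source 0.4000
1 2 load 0.6400
2 4 source 0.7840
3 6 load 0.8704
4 8 source 0.9222
5 10 load 0.9533
6 12 source 0.9720
7 14 load 0.9832
8 16 source 0.9899
9 18 load 0.9940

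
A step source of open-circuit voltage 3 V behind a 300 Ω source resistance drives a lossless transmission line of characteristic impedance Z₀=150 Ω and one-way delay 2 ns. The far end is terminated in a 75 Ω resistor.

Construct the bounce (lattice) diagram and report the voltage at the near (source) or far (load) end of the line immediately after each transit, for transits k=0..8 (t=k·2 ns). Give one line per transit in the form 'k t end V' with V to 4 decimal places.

Γ_L=-0.333333, Γ_S=0.333333; launch V₁=3·150/450=1.000000
k=0 src: V=1.0000
k=1 load: inc=1.000000, refl=1.000000·-0.333333=-0.3333; V=0.000000+1.000000+-0.333333=0.6667
k=2 src: inc=-0.333333, refl=-0.333333·0.333333=-0.1111; V=1.000000+-0.333333+-0.111111=0.5556
k=3 load: inc=-0.111111, refl=-0.111111·-0.333333=0.0370; V=0.666667+-0.111111+0.037037=0.5926
k=4 src: inc=0.037037, refl=0.037037·0.333333=0.0123; V=0.555556+0.037037+0.012346=0.6049
k=5 load: inc=0.012346, refl=0.012346·-0.333333=-0.0041; V=0.592593+0.012346+-0.004115=0.6008
k=6 src: inc=-0.004115, refl=-0.004115·0.333333=-0.0014; V=0.604938+-0.004115+-0.001372=0.5995
k=7 load: inc=-0.001372, refl=-0.001372·-0.333333=0.0005; V=0.600823+-0.001372+0.000457=0.5999
k=8 src: inc=0.000457, refl=0.000457·0.333333=0.0002; V=0.599451+0.000457+0.000152=0.6001

0 0 source 1.0000
1 2 load 0.6667
2 4 source 0.5556
3 6 load 0.5926
4 8 source 0.6049
5 10 load 0.6008
6 12 source 0.5995
7 14 load 0.5999
8 16 source 0.6001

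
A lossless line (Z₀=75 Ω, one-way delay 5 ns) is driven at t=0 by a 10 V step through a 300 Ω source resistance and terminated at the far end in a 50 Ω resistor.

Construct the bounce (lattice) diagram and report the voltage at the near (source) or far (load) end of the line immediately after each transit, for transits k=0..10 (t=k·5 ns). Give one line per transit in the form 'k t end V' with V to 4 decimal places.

Γ_L=-0.200000, Γ_S=0.600000; launch V₁=10·75/375=2.000000
k=0 src: V=2.0000
k=1 load: inc=2.000000, refl=2.000000·-0.200000=-0.4000; V=0.000000+2.000000+-0.400000=1.6000
k=2 src: inc=-0.400000, refl=-0.400000·0.600000=-0.2400; V=2.000000+-0.400000+-0.240000=1.3600
k=3 load: inc=-0.240000, refl=-0.240000·-0.200000=0.0480; V=1.600000+-0.240000+0.048000=1.4080
k=4 src: inc=0.048000, refl=0.048000·0.600000=0.0288; V=1.360000+0.048000+0.028800=1.4368
k=5 load: inc=0.028800, refl=0.028800·-0.200000=-0.0058; V=1.408000+0.028800+-0.005760=1.4310
k=6 src: inc=-0.005760, refl=-0.005760·0.600000=-0.0035; V=1.436800+-0.005760+-0.003456=1.4276
k=7 load: inc=-0.003456, refl=-0.003456·-0.200000=0.0007; V=1.431040+-0.003456+0.000691=1.4283
k=8 src: inc=0.000691, refl=0.000691·0.600000=0.0004; V=1.427584+0.000691+0.000415=1.4287
k=9 load: inc=0.000415, refl=0.000415·-0.200000=-0.0001; V=1.428275+0.000415+-0.000083=1.4286
k=10 src: inc=-0.000083, refl=-0.000083·0.600000=-0.0000; V=1.428690+-0.000083+-0.000050=1.4286

0 0 source 2.0000
1 5 load 1.6000
2 10 source 1.3600
3 15 load 1.4080
4 20 source 1.4368
5 25 load 1.4310
6 30 source 1.4276
7 35 load 1.4283
8 40 source 1.4287
9 45 load 1.4286
10 50 source 1.4286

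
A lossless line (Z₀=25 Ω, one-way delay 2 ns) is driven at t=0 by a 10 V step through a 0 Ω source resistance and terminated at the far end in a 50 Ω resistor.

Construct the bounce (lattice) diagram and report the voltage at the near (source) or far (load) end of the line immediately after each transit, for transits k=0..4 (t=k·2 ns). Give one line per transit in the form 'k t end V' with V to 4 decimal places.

0 0 source 10.0000
1 2 load 13.3333
2 4 source 10.0000
3 6 load 8.8889
4 8 source 10.0000

Γ_L=0.333333, Γ_S=-1.000000; launch V₁=10·25/25=10.000000
k=0 src: V=10.0000
k=1 load: inc=10.000000, refl=10.000000·0.333333=3.3333; V=0.000000+10.000000+3.333333=13.3333
k=2 src: inc=3.333333, refl=3.333333·-1.000000=-3.3333; V=10.000000+3.333333+-3.333333=10.0000
k=3 load: inc=-3.333333, refl=-3.333333·0.333333=-1.1111; V=13.333333+-3.333333+-1.111111=8.8889
k=4 src: inc=-1.111111, refl=-1.111111·-1.000000=1.1111; V=10.000000+-1.111111+1.111111=10.0000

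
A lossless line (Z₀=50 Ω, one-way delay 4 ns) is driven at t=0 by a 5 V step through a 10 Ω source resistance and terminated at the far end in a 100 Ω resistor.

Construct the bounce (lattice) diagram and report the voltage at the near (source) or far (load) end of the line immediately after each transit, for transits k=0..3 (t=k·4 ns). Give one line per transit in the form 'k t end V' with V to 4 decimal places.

0 0 source 4.1667
1 4 load 5.5556
2 8 source 4.6296
3 12 load 4.3210

Γ_L=0.333333, Γ_S=-0.666667; launch V₁=5·50/60=4.166667
k=0 src: V=4.1667
k=1 load: inc=4.166667, refl=4.166667·0.333333=1.3889; V=0.000000+4.166667+1.388889=5.5556
k=2 src: inc=1.388889, refl=1.388889·-0.666667=-0.9259; V=4.166667+1.388889+-0.925926=4.6296
k=3 load: inc=-0.925926, refl=-0.925926·0.333333=-0.3086; V=5.555556+-0.925926+-0.308642=4.3210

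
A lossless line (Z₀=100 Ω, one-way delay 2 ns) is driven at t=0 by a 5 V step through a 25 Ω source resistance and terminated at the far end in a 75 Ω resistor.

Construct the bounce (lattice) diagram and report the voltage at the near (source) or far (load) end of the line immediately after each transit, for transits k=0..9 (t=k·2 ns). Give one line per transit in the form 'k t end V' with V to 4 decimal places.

Γ_L=-0.142857, Γ_S=-0.600000; launch V₁=5·100/125=4.000000
k=0 src: V=4.0000
k=1 load: inc=4.000000, refl=4.000000·-0.142857=-0.5714; V=0.000000+4.000000+-0.571429=3.4286
k=2 src: inc=-0.571429, refl=-0.571429·-0.600000=0.3429; V=4.000000+-0.571429+0.342857=3.7714
k=3 load: inc=0.342857, refl=0.342857·-0.142857=-0.0490; V=3.428571+0.342857+-0.048980=3.7224
k=4 src: inc=-0.048980, refl=-0.048980·-0.600000=0.0294; V=3.771429+-0.048980+0.029388=3.7518
k=5 load: inc=0.029388, refl=0.029388·-0.142857=-0.0042; V=3.722449+0.029388+-0.004198=3.7476
k=6 src: inc=-0.004198, refl=-0.004198·-0.600000=0.0025; V=3.751837+-0.004198+0.002519=3.7502
k=7 load: inc=0.002519, refl=0.002519·-0.142857=-0.0004; V=3.747638+0.002519+-0.000360=3.7498
k=8 src: inc=-0.000360, refl=-0.000360·-0.600000=0.0002; V=3.750157+-0.000360+0.000216=3.7500
k=9 load: inc=0.000216, refl=0.000216·-0.142857=-0.0000; V=3.749798+0.000216+-0.000031=3.7500

0 0 source 4.0000
1 2 load 3.4286
2 4 source 3.7714
3 6 load 3.7224
4 8 source 3.7518
5 10 load 3.7476
6 12 source 3.7502
7 14 load 3.7498
8 16 source 3.7500
9 18 load 3.7500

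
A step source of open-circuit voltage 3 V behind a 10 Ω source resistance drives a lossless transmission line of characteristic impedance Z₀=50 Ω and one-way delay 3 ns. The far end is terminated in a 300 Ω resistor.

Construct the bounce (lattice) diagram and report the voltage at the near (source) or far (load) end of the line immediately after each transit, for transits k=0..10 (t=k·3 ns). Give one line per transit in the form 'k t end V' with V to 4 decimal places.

Γ_L=0.714286, Γ_S=-0.666667; launch V₁=3·50/60=2.500000
k=0 src: V=2.5000
k=1 load: inc=2.500000, refl=2.500000·0.714286=1.7857; V=0.000000+2.500000+1.785714=4.2857
k=2 src: inc=1.785714, refl=1.785714·-0.666667=-1.1905; V=2.500000+1.785714+-1.190476=3.0952
k=3 load: inc=-1.190476, refl=-1.190476·0.714286=-0.8503; V=4.285714+-1.190476+-0.850340=2.2449
k=4 src: inc=-0.850340, refl=-0.850340·-0.666667=0.5669; V=3.095238+-0.850340+0.566893=2.8118
k=5 load: inc=0.566893, refl=0.566893·0.714286=0.4049; V=2.244898+0.566893+0.404924=3.2167
k=6 src: inc=0.404924, refl=0.404924·-0.666667=-0.2699; V=2.811791+0.404924+-0.269949=2.9468
k=7 load: inc=-0.269949, refl=-0.269949·0.714286=-0.1928; V=3.216715+-0.269949+-0.192821=2.7539
k=8 src: inc=-0.192821, refl=-0.192821·-0.666667=0.1285; V=2.946766+-0.192821+0.128547=2.8825
k=9 load: inc=0.128547, refl=0.128547·0.714286=0.0918; V=2.753945+0.128547+0.091819=2.9743
k=10 src: inc=0.091819, refl=0.091819·-0.666667=-0.0612; V=2.882492+0.091819+-0.061213=2.9131

0 0 source 2.5000
1 3 load 4.2857
2 6 source 3.0952
3 9 load 2.2449
4 12 source 2.8118
5 15 load 3.2167
6 18 source 2.9468
7 21 load 2.7539
8 24 source 2.8825
9 27 load 2.9743
10 30 source 2.9131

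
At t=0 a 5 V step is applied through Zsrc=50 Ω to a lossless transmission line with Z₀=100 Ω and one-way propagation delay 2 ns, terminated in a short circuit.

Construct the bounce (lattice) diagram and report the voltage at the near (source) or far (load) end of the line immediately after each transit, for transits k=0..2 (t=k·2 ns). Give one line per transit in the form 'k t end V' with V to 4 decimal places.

Γ_L=-1.000000, Γ_S=-0.333333; launch V₁=5·100/150=3.333333
k=0 src: V=3.3333
k=1 load: inc=3.333333, refl=3.333333·-1.000000=-3.3333; V=0.000000+3.333333+-3.333333=0.0000
k=2 src: inc=-3.333333, refl=-3.333333·-0.333333=1.1111; V=3.333333+-3.333333+1.111111=1.1111

0 0 source 3.3333
1 2 load 0.0000
2 4 source 1.1111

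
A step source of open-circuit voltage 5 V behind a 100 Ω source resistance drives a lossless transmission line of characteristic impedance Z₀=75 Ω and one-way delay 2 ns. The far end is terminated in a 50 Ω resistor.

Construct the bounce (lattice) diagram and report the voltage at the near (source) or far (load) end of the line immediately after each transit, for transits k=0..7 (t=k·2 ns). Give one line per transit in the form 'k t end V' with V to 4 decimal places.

0 0 source 2.1429
1 2 load 1.7143
2 4 source 1.6531
3 6 load 1.6653
4 8 source 1.6671
5 10 load 1.6667
6 12 source 1.6667
7 14 load 1.6667

Γ_L=-0.200000, Γ_S=0.142857; launch V₁=5·75/175=2.142857
k=0 src: V=2.1429
k=1 load: inc=2.142857, refl=2.142857·-0.200000=-0.4286; V=0.000000+2.142857+-0.428571=1.7143
k=2 src: inc=-0.428571, refl=-0.428571·0.142857=-0.0612; V=2.142857+-0.428571+-0.061224=1.6531
k=3 load: inc=-0.061224, refl=-0.061224·-0.200000=0.0122; V=1.714286+-0.061224+0.012245=1.6653
k=4 src: inc=0.012245, refl=0.012245·0.142857=0.0017; V=1.653061+0.012245+0.001749=1.6671
k=5 load: inc=0.001749, refl=0.001749·-0.200000=-0.0003; V=1.665306+0.001749+-0.000350=1.6667
k=6 src: inc=-0.000350, refl=-0.000350·0.142857=-0.0000; V=1.667055+-0.000350+-0.000050=1.6667
k=7 load: inc=-0.000050, refl=-0.000050·-0.200000=0.0000; V=1.666706+-0.000050+0.000010=1.6667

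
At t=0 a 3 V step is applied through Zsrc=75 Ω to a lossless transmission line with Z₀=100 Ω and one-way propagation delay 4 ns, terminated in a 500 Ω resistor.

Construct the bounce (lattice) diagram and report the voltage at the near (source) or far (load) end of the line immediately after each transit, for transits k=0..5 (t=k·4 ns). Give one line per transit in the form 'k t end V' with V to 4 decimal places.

0 0 source 1.7143
1 4 load 2.8571
2 8 source 2.6939
3 12 load 2.5850
4 16 source 2.6006
5 20 load 2.6109

Γ_L=0.666667, Γ_S=-0.142857; launch V₁=3·100/175=1.714286
k=0 src: V=1.7143
k=1 load: inc=1.714286, refl=1.714286·0.666667=1.1429; V=0.000000+1.714286+1.142857=2.8571
k=2 src: inc=1.142857, refl=1.142857·-0.142857=-0.1633; V=1.714286+1.142857+-0.163265=2.6939
k=3 load: inc=-0.163265, refl=-0.163265·0.666667=-0.1088; V=2.857143+-0.163265+-0.108844=2.5850
k=4 src: inc=-0.108844, refl=-0.108844·-0.142857=0.0155; V=2.693878+-0.108844+0.015549=2.6006
k=5 load: inc=0.015549, refl=0.015549·0.666667=0.0104; V=2.585034+0.015549+0.010366=2.6109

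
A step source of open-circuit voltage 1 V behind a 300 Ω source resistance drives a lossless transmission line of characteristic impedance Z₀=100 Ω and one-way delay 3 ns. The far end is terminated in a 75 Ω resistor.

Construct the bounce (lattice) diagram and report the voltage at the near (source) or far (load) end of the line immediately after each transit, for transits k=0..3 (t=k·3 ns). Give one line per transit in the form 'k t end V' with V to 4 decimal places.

Γ_L=-0.142857, Γ_S=0.500000; launch V₁=1·100/400=0.250000
k=0 src: V=0.2500
k=1 load: inc=0.250000, refl=0.250000·-0.142857=-0.0357; V=0.000000+0.250000+-0.035714=0.2143
k=2 src: inc=-0.035714, refl=-0.035714·0.500000=-0.0179; V=0.250000+-0.035714+-0.017857=0.1964
k=3 load: inc=-0.017857, refl=-0.017857·-0.142857=0.0026; V=0.214286+-0.017857+0.002551=0.1990

0 0 source 0.2500
1 3 load 0.2143
2 6 source 0.1964
3 9 load 0.1990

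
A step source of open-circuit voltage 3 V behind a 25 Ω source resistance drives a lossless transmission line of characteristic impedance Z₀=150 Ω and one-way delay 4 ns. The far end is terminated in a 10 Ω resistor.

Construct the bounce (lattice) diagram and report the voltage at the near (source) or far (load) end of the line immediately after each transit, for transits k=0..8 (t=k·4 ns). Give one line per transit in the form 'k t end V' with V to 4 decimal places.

0 0 source 2.5714
1 4 load 0.3214
2 8 source 1.9286
3 12 load 0.5223
4 16 source 1.5268
5 20 load 0.6479
6 24 source 1.2757
7 28 load 0.7264
8 32 source 1.1187

Γ_L=-0.875000, Γ_S=-0.714286; launch V₁=3·150/175=2.571429
k=0 src: V=2.5714
k=1 load: inc=2.571429, refl=2.571429·-0.875000=-2.2500; V=0.000000+2.571429+-2.250000=0.3214
k=2 src: inc=-2.250000, refl=-2.250000·-0.714286=1.6071; V=2.571429+-2.250000+1.607143=1.9286
k=3 load: inc=1.607143, refl=1.607143·-0.875000=-1.4062; V=0.321429+1.607143+-1.406250=0.5223
k=4 src: inc=-1.406250, refl=-1.406250·-0.714286=1.0045; V=1.928571+-1.406250+1.004464=1.5268
k=5 load: inc=1.004464, refl=1.004464·-0.875000=-0.8789; V=0.522321+1.004464+-0.878906=0.6479
k=6 src: inc=-0.878906, refl=-0.878906·-0.714286=0.6278; V=1.526786+-0.878906+0.627790=1.2757
k=7 load: inc=0.627790, refl=0.627790·-0.875000=-0.5493; V=0.647879+0.627790+-0.549316=0.7264
k=8 src: inc=-0.549316, refl=-0.549316·-0.714286=0.3924; V=1.275670+-0.549316+0.392369=1.1187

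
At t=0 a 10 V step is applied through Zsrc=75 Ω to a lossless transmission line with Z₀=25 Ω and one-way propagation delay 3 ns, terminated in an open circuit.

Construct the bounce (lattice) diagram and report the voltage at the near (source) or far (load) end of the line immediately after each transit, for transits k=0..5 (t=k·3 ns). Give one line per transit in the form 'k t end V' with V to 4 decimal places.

Γ_L=1.000000, Γ_S=0.500000; launch V₁=10·25/100=2.500000
k=0 src: V=2.5000
k=1 load: inc=2.500000, refl=2.500000·1.000000=2.5000; V=0.000000+2.500000+2.500000=5.0000
k=2 src: inc=2.500000, refl=2.500000·0.500000=1.2500; V=2.500000+2.500000+1.250000=6.2500
k=3 load: inc=1.250000, refl=1.250000·1.000000=1.2500; V=5.000000+1.250000+1.250000=7.5000
k=4 src: inc=1.250000, refl=1.250000·0.500000=0.6250; V=6.250000+1.250000+0.625000=8.1250
k=5 load: inc=0.625000, refl=0.625000·1.000000=0.6250; V=7.500000+0.625000+0.625000=8.7500

0 0 source 2.5000
1 3 load 5.0000
2 6 source 6.2500
3 9 load 7.5000
4 12 source 8.1250
5 15 load 8.7500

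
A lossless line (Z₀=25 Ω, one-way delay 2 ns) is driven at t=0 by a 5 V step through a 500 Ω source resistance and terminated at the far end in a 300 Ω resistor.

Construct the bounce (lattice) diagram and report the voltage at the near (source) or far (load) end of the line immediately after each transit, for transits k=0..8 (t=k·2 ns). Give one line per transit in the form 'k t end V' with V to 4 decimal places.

0 0 source 0.2381
1 2 load 0.4396
2 4 source 0.6218
3 6 load 0.7761
4 8 source 0.9156
5 10 load 1.0337
6 12 source 1.1405
7 14 load 1.2309
8 16 source 1.3127

Γ_L=0.846154, Γ_S=0.904762; launch V₁=5·25/525=0.238095
k=0 src: V=0.2381
k=1 load: inc=0.238095, refl=0.238095·0.846154=0.2015; V=0.000000+0.238095+0.201465=0.4396
k=2 src: inc=0.201465, refl=0.201465·0.904762=0.1823; V=0.238095+0.201465+0.182278=0.6218
k=3 load: inc=0.182278, refl=0.182278·0.846154=0.1542; V=0.439560+0.182278+0.154235=0.7761
k=4 src: inc=0.154235, refl=0.154235·0.904762=0.1395; V=0.621838+0.154235+0.139546=0.9156
k=5 load: inc=0.139546, refl=0.139546·0.846154=0.1181; V=0.776074+0.139546+0.118078=1.0337
k=6 src: inc=0.118078, refl=0.118078·0.904762=0.1068; V=0.915620+0.118078+0.106832=1.1405
k=7 load: inc=0.106832, refl=0.106832·0.846154=0.0904; V=1.033697+0.106832+0.090396=1.2309
k=8 src: inc=0.090396, refl=0.090396·0.904762=0.0818; V=1.140530+0.090396+0.081787=1.3127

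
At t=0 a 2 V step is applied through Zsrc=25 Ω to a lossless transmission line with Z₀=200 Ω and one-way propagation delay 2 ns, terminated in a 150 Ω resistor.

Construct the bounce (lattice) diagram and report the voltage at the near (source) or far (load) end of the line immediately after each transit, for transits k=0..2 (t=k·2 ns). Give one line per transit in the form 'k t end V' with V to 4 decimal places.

Γ_L=-0.142857, Γ_S=-0.777778; launch V₁=2·200/225=1.777778
k=0 src: V=1.7778
k=1 load: inc=1.777778, refl=1.777778·-0.142857=-0.2540; V=0.000000+1.777778+-0.253968=1.5238
k=2 src: inc=-0.253968, refl=-0.253968·-0.777778=0.1975; V=1.777778+-0.253968+0.197531=1.7213

0 0 source 1.7778
1 2 load 1.5238
2 4 source 1.7213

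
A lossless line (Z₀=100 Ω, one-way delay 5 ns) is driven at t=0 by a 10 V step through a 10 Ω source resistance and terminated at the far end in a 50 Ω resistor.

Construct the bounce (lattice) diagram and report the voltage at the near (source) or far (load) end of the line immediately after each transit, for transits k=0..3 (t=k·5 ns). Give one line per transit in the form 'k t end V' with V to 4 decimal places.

Γ_L=-0.333333, Γ_S=-0.818182; launch V₁=10·100/110=9.090909
k=0 src: V=9.0909
k=1 load: inc=9.090909, refl=9.090909·-0.333333=-3.0303; V=0.000000+9.090909+-3.030303=6.0606
k=2 src: inc=-3.030303, refl=-3.030303·-0.818182=2.4793; V=9.090909+-3.030303+2.479339=8.5399
k=3 load: inc=2.479339, refl=2.479339·-0.333333=-0.8264; V=6.060606+2.479339+-0.826446=7.7135

0 0 source 9.0909
1 5 load 6.0606
2 10 source 8.5399
3 15 load 7.7135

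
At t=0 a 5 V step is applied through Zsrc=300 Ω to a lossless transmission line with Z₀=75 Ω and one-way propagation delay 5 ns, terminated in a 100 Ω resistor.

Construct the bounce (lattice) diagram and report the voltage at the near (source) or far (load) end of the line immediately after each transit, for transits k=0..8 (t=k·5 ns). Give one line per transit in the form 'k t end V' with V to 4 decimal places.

Γ_L=0.142857, Γ_S=0.600000; launch V₁=5·75/375=1.000000
k=0 src: V=1.0000
k=1 load: inc=1.000000, refl=1.000000·0.142857=0.1429; V=0.000000+1.000000+0.142857=1.1429
k=2 src: inc=0.142857, refl=0.142857·0.600000=0.0857; V=1.000000+0.142857+0.085714=1.2286
k=3 load: inc=0.085714, refl=0.085714·0.142857=0.0122; V=1.142857+0.085714+0.012245=1.2408
k=4 src: inc=0.012245, refl=0.012245·0.600000=0.0073; V=1.228571+0.012245+0.007347=1.2482
k=5 load: inc=0.007347, refl=0.007347·0.142857=0.0010; V=1.240816+0.007347+0.001050=1.2492
k=6 src: inc=0.001050, refl=0.001050·0.600000=0.0006; V=1.248163+0.001050+0.000630=1.2498
k=7 load: inc=0.000630, refl=0.000630·0.142857=0.0001; V=1.249213+0.000630+0.000090=1.2499
k=8 src: inc=0.000090, refl=0.000090·0.600000=0.0001; V=1.249843+0.000090+0.000054=1.2500

0 0 source 1.0000
1 5 load 1.1429
2 10 source 1.2286
3 15 load 1.2408
4 20 source 1.2482
5 25 load 1.2492
6 30 source 1.2498
7 35 load 1.2499
8 40 source 1.2500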